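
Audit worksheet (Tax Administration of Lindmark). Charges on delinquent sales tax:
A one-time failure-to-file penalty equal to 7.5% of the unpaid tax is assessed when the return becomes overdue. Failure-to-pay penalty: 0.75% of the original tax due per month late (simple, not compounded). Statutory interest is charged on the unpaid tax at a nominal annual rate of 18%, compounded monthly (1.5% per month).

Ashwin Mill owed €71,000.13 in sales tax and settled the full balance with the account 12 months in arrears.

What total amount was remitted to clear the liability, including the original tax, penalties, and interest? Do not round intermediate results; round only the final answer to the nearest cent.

€96,604.07

Failure-to-file penalty: 7.5% × €71,000.13 = €5,325.01…
Failure-to-pay penalty: 12 × 0.75% × €71,000.13 = €6,390.01…
Interest: €71,000.13 × ((1 + 0.015)^12 − 1) = €71,000.13 × 0.1956182… = €13,888.9156…
Total = €71,000.13 + €11,715.0215… + €13,888.9156… = €96,604.07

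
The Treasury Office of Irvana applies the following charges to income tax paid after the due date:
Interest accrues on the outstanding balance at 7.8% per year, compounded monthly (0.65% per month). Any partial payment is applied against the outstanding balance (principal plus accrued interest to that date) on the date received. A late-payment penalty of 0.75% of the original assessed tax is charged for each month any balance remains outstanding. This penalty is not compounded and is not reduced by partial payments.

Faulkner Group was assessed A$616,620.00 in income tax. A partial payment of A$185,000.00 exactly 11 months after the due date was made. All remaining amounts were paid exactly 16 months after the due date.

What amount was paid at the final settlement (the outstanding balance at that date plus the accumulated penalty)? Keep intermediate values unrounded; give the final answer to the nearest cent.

Balance at month 11: A$616,620.0000 × (1 + 0.0065)^11 = A$662,169.5083…
After A$185,000.00 payment: A$662,169.5083… − A$185,000.00 = A$477,169.5083…
Balance at month 16: A$477,169.5083… × (1 + 0.0065)^5 = A$492,880.4361…
Penalty: 16 × 0.75% × A$616,620.00 = A$73,994.40
Final settlement = outstanding balance + penalty = A$492,880.4361… + A$73,994.40 = A$566,874.84

A$566,874.84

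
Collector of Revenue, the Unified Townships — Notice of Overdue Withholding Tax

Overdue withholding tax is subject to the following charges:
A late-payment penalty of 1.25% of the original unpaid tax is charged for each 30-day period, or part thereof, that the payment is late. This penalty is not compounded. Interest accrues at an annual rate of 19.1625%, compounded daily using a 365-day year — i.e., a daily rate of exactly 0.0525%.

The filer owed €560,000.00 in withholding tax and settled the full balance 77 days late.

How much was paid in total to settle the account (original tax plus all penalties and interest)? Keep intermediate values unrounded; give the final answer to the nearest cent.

€604,095.61

Penalty periods: ⌈77/30⌉ = 3; penalty = 3 × 1.25% × €560,000.00 = €21,000.00
Interest: €560,000.00 × ((1 + 0.000525)^77 − 1) = €560,000.00 × 0.04124217… = €23,095.6137…
Total = €560,000.00 + €21,000.0000 + €23,095.6137… = €604,095.61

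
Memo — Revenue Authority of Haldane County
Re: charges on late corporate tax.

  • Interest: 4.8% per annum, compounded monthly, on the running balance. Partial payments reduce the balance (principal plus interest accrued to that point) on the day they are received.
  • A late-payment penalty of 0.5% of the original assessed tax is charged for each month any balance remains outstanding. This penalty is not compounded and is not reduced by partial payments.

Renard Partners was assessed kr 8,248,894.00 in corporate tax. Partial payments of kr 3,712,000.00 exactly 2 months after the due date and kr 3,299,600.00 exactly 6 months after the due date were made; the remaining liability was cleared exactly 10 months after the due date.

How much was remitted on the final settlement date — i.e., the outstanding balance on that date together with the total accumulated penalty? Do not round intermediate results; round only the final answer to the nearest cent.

Monthly rate = 4.8% ÷ 12 = 0.4%
Balance at month 2: kr 8,248,894.0000 × (1 + 0.004)^2 = kr 8,315,017.1343…
After kr 3,712,000.00 payment: kr 8,315,017.1343… − kr 3,712,000.00 = kr 4,603,017.1343…
Balance at month 6: kr 4,603,017.1343… × (1 + 0.004)^4 = kr 4,677,108.4776…
After kr 3,299,600.00 payment: kr 4,677,108.4776… − kr 3,299,600.00 = kr 1,377,508.4776…
Balance at month 10: kr 1,377,508.4776… × (1 + 0.004)^4 = kr 1,399,681.2071…
Penalty: 10 × 0.5% × kr 8,248,894.00 = kr 412,444.70
Final settlement = outstanding balance + penalty = kr 1,399,681.2071… + kr 412,444.70 = kr 1,812,125.91

kr 1,812,125.91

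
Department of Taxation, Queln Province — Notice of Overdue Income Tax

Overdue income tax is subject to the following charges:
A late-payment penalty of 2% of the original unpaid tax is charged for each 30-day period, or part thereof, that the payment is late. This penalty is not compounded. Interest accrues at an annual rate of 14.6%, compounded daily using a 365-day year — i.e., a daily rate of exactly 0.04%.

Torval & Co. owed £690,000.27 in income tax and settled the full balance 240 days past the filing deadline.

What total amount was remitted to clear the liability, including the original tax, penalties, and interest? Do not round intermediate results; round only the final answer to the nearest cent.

Penalty periods: ⌈240/30⌉ = 8; penalty = 8 × 2% × £690,000.27 = £110,400.04…
Interest: £690,000.27 × ((1 + 0.0004)^240 − 1) = £690,000.27 × 0.10073794… = £69,509.2025…
Total = £690,000.27 + £110,400.0432 + £69,509.2025… = £869,909.52

£869,909.52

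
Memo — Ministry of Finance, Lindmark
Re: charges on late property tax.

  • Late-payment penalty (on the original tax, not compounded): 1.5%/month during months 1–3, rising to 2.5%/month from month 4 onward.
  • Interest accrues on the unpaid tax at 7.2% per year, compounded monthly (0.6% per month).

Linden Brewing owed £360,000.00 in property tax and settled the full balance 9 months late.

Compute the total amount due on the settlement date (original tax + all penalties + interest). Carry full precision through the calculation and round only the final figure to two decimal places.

£450,113.15

Penalty, months 1–3: 3 × 1.5% × £360,000.00 = £16,200.00
Penalty, months 4–9: 6 × 2.5% × £360,000.00 = £54,000.00
Interest: £360,000.00 × ((1 + 0.006)^9 − 1) = £360,000.00 × 0.0553143… = £19,913.1510…
Total = £360,000.00 + £70,200.0000 + £19,913.1510… = £450,113.15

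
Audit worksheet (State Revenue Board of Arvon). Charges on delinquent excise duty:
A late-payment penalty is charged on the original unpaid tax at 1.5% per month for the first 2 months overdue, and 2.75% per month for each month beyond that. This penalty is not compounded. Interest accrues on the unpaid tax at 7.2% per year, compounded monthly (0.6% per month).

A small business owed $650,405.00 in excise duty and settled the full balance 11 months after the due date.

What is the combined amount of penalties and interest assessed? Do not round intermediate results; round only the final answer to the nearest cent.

Penalty, months 1–2: 2 × 1.5% × $650,405.00 = $19,512.15
Penalty, months 3–11: 9 × 2.75% × $650,405.00 = $160,975.24…
Interest: $650,405.00 × ((1 + 0.006)^11 − 1) = $650,405.00 × 0.0680161… = $44,237.9929…
Penalties + interest = $180,487.3875 + $44,237.9929… = $224,725.38

$224,725.38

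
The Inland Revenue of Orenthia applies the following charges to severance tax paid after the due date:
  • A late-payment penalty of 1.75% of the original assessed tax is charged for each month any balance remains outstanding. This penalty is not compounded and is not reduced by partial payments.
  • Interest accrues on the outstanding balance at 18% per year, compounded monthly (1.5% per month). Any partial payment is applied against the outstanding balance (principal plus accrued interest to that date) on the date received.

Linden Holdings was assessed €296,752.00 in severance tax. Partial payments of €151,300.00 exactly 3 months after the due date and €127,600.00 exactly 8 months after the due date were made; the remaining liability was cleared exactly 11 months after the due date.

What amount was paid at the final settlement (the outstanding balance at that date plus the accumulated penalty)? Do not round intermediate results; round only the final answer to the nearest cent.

€102,816.57

Balance at month 3: €296,752.0000 × (1 + 0.015)^3 = €310,307.1491…
After €151,300.00 payment: €310,307.1491… − €151,300.00 = €159,007.1491…
Balance at month 8: €159,007.1491… × (1 + 0.015)^5 = €171,295.8583…
After €127,600.00 payment: €171,295.8583… − €127,600.00 = €43,695.8583…
Balance at month 11: €43,695.8583… × (1 + 0.015)^3 = €45,691.8141…
Penalty: 11 × 1.75% × €296,752.00 = €57,124.76
Final settlement = outstanding balance + penalty = €45,691.8141… + €57,124.76 = €102,816.57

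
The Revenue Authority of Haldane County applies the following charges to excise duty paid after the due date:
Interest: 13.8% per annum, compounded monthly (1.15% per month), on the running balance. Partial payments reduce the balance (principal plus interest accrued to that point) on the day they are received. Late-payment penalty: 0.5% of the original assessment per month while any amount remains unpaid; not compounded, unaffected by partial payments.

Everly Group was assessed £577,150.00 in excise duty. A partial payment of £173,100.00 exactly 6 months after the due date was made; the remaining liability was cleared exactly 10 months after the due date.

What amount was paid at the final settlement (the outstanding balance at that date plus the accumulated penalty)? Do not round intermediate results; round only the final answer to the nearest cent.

Balance at month 6: £577,150.0000 × (1 + 0.0115)^6 = £618,135.9789…
After £173,100.00 payment: £618,135.9789… − £173,100.00 = £445,035.9789…
Balance at month 10: £445,035.9789… × (1 + 0.0115)^4 = £465,863.4851…
Penalty: 10 × 0.5% × £577,150.00 = £28,857.50
Final settlement = outstanding balance + penalty = £465,863.4851… + £28,857.50 = £494,720.99

£494,720.99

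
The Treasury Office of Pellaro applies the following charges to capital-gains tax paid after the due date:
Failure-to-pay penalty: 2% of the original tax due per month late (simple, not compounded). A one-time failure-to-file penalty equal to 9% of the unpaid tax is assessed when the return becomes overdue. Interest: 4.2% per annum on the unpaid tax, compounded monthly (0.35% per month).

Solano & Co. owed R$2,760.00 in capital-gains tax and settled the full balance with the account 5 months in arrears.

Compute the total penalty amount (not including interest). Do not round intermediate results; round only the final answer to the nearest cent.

R$524.40

Failure-to-file penalty: 9% × R$2,760.00 = R$248.40
Failure-to-pay penalty = 2% × R$2,760.00 × 5 mo = R$276.00
Total penalty = R$248.40 + R$276.00 = R$524.40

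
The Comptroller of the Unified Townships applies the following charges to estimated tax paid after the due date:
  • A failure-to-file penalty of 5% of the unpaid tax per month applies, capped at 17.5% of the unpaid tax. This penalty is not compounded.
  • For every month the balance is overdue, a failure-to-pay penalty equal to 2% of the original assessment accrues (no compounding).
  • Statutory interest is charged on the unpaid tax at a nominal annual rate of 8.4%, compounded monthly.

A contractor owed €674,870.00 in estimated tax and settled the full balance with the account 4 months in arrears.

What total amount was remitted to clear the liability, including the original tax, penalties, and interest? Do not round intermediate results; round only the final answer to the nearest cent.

€866,057.55

Failure-to-file: 4 × 5% × €674,870.00 = €134,974.00, capped at 17.5% × €674,870.00 = €118,102.25
Failure-to-pay penalty = 2% × €674,870.00 × 4 mo = €53,989.60
Interest (8.4%/yr ÷ 12 = 0.7%/month): €674,870.00 × ((1 + 0.007)^4 − 1) = €19,095.6993…
Total = €674,870.00 + €172,091.8500 + €19,095.6993… = €866,057.55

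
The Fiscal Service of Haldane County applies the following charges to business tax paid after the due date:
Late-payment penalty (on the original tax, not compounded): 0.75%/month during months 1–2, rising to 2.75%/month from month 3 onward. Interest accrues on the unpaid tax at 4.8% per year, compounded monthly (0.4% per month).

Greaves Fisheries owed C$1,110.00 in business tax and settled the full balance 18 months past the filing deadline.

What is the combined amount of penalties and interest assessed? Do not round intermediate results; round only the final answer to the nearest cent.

Penalty, months 1–2: 2 × 0.75% × C$1,110.00 = C$16.65
Penalty, months 3–18: 16 × 2.75% × C$1,110.00 = C$488.40
Interest: C$1,110.00 × ((1 + 0.004)^18 − 1) = C$1,110.00 × 0.0745010… = C$82.6961…
Penalties + interest = C$505.0500 + C$82.6961… = C$587.75

C$587.75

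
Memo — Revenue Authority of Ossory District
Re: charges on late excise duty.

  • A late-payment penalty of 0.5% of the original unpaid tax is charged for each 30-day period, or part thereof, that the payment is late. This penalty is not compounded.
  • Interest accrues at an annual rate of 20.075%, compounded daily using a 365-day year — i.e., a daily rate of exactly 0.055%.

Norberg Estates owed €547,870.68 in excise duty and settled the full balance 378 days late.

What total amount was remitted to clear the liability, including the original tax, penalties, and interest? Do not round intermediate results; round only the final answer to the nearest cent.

Penalty periods: ⌈378/30⌉ = 13; penalty = 13 × 0.5% × €547,870.68 = €35,611.59…
Interest: €547,870.68 × ((1 + 0.00055)^378 − 1) = €547,870.68 × 0.23101970… = €126,568.9189…
Total = €547,870.68 + €35,611.5942 + €126,568.9189… = €710,051.19

€710,051.19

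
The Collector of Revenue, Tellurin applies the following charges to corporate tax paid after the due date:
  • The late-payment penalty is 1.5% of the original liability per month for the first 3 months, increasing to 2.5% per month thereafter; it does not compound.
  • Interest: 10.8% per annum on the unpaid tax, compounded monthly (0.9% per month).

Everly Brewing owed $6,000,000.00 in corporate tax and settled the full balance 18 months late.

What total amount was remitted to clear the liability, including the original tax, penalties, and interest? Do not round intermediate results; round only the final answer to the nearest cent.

$9,570,050.74

Penalty, months 1–3: 3 × 1.5% × $6,000,000.00 = $270,000.00
Penalty, months 4–18: 15 × 2.5% × $6,000,000.00 = $2,250,000.00
Interest: $6,000,000.00 × ((1 + 0.009)^18 − 1) = $6,000,000.00 × 0.1750085… = $1,050,050.7397…
Total = $6,000,000.00 + $2,520,000.0000 + $1,050,050.7397… = $9,570,050.74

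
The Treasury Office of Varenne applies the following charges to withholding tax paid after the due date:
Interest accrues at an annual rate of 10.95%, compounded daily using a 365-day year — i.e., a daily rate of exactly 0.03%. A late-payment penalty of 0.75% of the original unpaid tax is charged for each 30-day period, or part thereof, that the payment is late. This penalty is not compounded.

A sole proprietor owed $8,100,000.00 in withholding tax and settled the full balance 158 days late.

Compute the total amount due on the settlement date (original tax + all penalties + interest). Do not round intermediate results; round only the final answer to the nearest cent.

$8,857,624.49

Penalty periods: ⌈158/30⌉ = 6; penalty = 6 × 0.75% × $8,100,000.00 = $364,500.00
Interest: $8,100,000.00 × ((1 + 0.0003)^158 − 1) = $8,100,000.00 × 0.04853389… = $393,124.4939…
Total = $8,100,000.00 + $364,500.0000 + $393,124.4939… = $8,857,624.49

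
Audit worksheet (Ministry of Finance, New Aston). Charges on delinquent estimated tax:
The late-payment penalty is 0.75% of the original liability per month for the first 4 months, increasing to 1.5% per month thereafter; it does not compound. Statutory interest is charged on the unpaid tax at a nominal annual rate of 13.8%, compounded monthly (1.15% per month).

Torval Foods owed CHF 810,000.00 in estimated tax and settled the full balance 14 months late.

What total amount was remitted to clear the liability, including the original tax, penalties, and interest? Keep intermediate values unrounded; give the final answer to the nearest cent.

Penalty, months 1–4: 4 × 0.75% × CHF 810,000.00 = CHF 24,300.00
Penalty, months 5–14: 10 × 1.5% × CHF 810,000.00 = CHF 121,500.00
Interest: CHF 810,000.00 × ((1 + 0.0115)^14 − 1) = CHF 810,000.00 × 0.1736063… = CHF 140,621.0753…
Total = CHF 810,000.00 + CHF 145,800.0000 + CHF 140,621.0753… = CHF 1,096,421.08

CHF 1,096,421.08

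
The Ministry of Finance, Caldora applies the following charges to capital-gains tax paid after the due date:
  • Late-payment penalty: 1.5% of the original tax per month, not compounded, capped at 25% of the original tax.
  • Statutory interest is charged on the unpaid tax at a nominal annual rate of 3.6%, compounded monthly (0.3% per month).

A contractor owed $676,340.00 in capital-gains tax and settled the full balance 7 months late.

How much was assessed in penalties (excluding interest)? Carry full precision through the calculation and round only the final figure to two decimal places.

Penalty: 7 × 1.5% × $676,340.00 = $71,015.70 (below the 25% cap of $169,085.00)

$71,015.70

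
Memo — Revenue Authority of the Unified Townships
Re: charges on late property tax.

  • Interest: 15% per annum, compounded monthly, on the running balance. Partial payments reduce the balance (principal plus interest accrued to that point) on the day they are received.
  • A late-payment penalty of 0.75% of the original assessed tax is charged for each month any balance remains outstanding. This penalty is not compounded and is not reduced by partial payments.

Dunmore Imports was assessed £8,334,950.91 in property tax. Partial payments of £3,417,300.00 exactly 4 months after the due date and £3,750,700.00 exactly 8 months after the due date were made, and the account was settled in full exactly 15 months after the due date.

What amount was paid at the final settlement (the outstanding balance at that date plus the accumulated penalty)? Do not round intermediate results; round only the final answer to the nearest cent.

Monthly rate = 15% ÷ 12 = 1.25%
Balance at month 4: £8,334,950.9100 × (1 + 0.0125)^4 = £8,759,577.7923…
After £3,417,300.00 payment: £8,759,577.7923… − £3,417,300.00 = £5,342,277.7923…
Balance at month 8: £5,342,277.7923… × (1 + 0.0125)^4 = £5,614,441.9343…
After £3,750,700.00 payment: £5,614,441.9343… − £3,750,700.00 = £1,863,741.9343…
Balance at month 15: £1,863,741.9343… × (1 + 0.0125)^7 = £2,033,063.7655…
Penalty: 15 × 0.75% × £8,334,950.91 = £937,681.98…
Final settlement = outstanding balance + penalty = £2,033,063.7655… + £937,681.98… = £2,970,745.74

£2,970,745.74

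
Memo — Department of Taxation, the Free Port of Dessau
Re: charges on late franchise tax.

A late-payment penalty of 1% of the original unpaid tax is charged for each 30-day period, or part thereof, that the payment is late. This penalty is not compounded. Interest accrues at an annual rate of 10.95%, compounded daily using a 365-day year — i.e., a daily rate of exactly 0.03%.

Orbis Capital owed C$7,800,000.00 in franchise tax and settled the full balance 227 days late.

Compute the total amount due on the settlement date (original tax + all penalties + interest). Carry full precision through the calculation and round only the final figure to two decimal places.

Penalty periods: ⌈227/30⌉ = 8; penalty = 8 × 1% × C$7,800,000.00 = C$624,000.00
Interest: C$7,800,000.00 × ((1 + 0.0003)^227 − 1) = C$7,800,000.00 × 0.07046142… = C$549,599.0583…
Total = C$7,800,000.00 + C$624,000.0000 + C$549,599.0583… = C$8,973,599.06

C$8,973,599.06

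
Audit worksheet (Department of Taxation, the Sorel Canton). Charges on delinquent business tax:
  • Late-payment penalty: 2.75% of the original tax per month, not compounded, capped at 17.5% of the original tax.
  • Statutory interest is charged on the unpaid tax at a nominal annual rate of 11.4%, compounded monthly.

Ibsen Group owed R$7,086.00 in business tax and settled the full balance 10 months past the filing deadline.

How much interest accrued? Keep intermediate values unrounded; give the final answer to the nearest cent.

Interest (11.4%/yr ÷ 12 = 0.95%/month): R$7,086.00 × ((1 + 0.0095)^10 − 1) = R$702.6893…

R$702.69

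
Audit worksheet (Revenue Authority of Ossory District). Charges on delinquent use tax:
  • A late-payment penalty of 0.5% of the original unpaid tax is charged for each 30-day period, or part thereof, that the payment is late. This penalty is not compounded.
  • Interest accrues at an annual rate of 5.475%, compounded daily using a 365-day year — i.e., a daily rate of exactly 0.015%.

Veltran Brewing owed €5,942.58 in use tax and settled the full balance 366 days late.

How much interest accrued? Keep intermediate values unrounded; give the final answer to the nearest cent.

€335.34

Interest: €5,942.58 × ((1 + 0.00015)^366 − 1) = €5,942.58 × 0.05643062… = €335.3435…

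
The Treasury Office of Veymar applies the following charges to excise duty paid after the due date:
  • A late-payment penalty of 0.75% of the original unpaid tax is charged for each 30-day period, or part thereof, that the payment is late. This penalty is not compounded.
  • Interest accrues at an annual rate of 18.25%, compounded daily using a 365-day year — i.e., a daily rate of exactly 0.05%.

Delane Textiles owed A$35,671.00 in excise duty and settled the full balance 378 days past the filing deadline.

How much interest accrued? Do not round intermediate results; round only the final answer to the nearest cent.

A$7,418.99

Interest: A$35,671.00 × ((1 + 0.0005)^378 − 1) = A$35,671.00 × 0.20798389… = A$7,418.9934…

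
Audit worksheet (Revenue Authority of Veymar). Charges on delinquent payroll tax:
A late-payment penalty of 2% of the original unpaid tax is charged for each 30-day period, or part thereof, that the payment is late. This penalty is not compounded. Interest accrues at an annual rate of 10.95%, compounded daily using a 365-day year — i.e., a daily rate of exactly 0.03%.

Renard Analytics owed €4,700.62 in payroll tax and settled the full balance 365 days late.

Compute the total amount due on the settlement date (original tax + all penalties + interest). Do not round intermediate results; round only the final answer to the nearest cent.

Penalty periods: ⌈365/30⌉ = 13; penalty = 13 × 2% × €4,700.62 = €1,222.16…
Interest: €4,700.62 × ((1 + 0.0003)^365 − 1) = €4,700.62 × 0.11570175… = €543.8700…
Total = €4,700.62 + €1,222.1612 + €543.8700… = €6,466.65

€6,466.65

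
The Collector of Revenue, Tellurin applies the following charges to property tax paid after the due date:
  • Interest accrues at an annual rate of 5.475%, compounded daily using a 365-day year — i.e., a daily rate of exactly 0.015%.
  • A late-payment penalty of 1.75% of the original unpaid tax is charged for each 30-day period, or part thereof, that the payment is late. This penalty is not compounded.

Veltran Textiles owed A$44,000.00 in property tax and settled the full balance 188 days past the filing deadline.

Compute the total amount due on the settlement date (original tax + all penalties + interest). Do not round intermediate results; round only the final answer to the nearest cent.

Penalty periods: ⌈188/30⌉ = 7; penalty = 7 × 1.75% × A$44,000.00 = A$5,390.00
Interest: A$44,000.00 × ((1 + 0.00015)^188 − 1) = A$44,000.00 × 0.02859921… = A$1,258.3652…
Total = A$44,000.00 + A$5,390.0000 + A$1,258.3652… = A$50,648.37

A$50,648.37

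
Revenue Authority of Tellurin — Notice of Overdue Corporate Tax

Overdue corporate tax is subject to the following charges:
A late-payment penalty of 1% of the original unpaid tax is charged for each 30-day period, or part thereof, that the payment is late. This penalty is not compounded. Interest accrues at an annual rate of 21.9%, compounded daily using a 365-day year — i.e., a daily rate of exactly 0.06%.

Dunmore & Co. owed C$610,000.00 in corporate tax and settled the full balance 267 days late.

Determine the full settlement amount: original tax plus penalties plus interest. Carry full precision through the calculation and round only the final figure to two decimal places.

C$770,850.42

Penalty periods: ⌈267/30⌉ = 9; penalty = 9 × 1% × C$610,000.00 = C$54,900.00
Interest: C$610,000.00 × ((1 + 0.0006)^267 − 1) = C$610,000.00 × 0.17368921… = C$105,950.4183…
Total = C$610,000.00 + C$54,900.0000 + C$105,950.4183… = C$770,850.42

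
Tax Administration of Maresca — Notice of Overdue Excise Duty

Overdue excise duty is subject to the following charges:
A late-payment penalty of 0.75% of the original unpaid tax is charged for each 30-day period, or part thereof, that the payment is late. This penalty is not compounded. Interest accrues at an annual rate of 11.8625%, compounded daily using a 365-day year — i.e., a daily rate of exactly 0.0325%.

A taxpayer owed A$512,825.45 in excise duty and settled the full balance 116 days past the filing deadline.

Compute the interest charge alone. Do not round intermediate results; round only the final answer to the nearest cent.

A$19,699.32

Interest: A$512,825.45 × ((1 + 0.000325)^116 − 1) = A$512,825.45 × 0.03841330… = A$19,699.3179…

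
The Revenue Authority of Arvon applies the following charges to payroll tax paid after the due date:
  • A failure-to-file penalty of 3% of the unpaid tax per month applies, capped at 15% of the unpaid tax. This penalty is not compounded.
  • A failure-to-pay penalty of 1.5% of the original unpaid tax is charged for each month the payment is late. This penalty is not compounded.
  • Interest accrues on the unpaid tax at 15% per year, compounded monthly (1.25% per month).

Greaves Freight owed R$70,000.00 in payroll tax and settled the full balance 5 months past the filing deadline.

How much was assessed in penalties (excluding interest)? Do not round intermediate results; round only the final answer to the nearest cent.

R$15,750.00

Failure-to-file: 5 × 3% × R$70,000.00 = R$10,500.00, capped at 15% × R$70,000.00 = R$10,500.00
Failure-to-pay penalty = 1.5% × R$70,000.00 × 5 mo = R$5,250.00
Total penalty = R$10,500.00 + R$5,250.00 = R$15,750.00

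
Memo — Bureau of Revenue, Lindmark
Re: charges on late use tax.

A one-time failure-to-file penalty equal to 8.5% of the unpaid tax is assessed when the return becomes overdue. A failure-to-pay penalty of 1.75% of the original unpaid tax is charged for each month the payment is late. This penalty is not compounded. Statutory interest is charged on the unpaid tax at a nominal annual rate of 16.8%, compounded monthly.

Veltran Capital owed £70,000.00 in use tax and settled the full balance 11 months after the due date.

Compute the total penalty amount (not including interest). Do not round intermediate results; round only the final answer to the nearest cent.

£19,425.00

Failure-to-file penalty: 8.5% × £70,000.00 = £5,950.00
Failure-to-pay penalty = 1.75% × £70,000.00 × 11 mo = £13,475.00
Total penalty = £5,950.00 + £13,475.00 = £19,425.00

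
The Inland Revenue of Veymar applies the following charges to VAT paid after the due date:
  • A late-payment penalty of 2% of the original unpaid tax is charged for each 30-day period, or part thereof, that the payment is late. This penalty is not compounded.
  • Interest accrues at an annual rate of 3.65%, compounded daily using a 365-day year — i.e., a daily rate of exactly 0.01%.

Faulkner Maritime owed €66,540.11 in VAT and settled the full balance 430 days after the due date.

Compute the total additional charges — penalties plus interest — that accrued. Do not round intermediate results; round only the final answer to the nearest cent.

€22,885.52

Penalty periods: ⌈430/30⌉ = 15; penalty = 15 × 2% × €66,540.11 = €19,962.03…
Interest: €66,540.11 × ((1 + 0.0001)^430 − 1) = €66,540.11 × 0.04393565… = €2,923.4830…
Penalties + interest = €19,962.0330 + €2,923.4830… = €22,885.52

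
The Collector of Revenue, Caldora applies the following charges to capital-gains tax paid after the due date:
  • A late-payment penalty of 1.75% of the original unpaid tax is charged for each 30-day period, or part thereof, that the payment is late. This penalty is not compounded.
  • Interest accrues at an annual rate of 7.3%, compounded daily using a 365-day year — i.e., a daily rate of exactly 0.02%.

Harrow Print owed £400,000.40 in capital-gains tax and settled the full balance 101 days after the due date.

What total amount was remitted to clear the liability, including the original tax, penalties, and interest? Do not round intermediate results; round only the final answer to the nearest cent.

£436,161.77

Penalty periods: ⌈101/30⌉ = 4; penalty = 4 × 1.75% × £400,000.40 = £28,000.03…
Interest: £400,000.40 × ((1 + 0.0002)^101 − 1) = £400,000.40 × 0.02040334… = £8,161.3441…
Total = £400,000.40 + £28,000.0280 + £8,161.3441… = £436,161.77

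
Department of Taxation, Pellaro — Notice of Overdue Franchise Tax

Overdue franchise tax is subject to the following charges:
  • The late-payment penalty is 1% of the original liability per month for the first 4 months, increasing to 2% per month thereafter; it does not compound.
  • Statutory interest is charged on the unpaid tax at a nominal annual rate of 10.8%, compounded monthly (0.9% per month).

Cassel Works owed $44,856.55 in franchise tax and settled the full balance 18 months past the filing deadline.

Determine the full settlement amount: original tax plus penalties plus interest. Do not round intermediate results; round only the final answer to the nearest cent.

Penalty, months 1–4: 4 × 1% × $44,856.55 = $1,794.26…
Penalty, months 5–18: 14 × 2% × $44,856.55 = $12,559.83…
Interest: $44,856.55 × ((1 + 0.009)^18 − 1) = $44,856.55 × 0.1750085… = $7,850.2756…
Total = $44,856.55 + $14,354.0960 + $7,850.2756… = $67,060.92

$67,060.92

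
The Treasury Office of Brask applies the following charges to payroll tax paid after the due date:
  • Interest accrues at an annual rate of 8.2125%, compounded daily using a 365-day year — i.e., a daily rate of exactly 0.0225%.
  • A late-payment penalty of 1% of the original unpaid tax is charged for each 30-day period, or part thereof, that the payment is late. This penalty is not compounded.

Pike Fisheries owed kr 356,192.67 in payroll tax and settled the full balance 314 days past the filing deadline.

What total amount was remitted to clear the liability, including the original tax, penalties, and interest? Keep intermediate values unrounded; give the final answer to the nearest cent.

Penalty periods: ⌈314/30⌉ = 11; penalty = 11 × 1% × kr 356,192.67 = kr 39,181.19…
Interest: kr 356,192.67 × ((1 + 0.000225)^314 − 1) = kr 356,192.67 × 0.07319701… = kr 26,072.2383…
Total = kr 356,192.67 + kr 39,181.1937 + kr 26,072.2383… = kr 421,446.10

kr 421,446.10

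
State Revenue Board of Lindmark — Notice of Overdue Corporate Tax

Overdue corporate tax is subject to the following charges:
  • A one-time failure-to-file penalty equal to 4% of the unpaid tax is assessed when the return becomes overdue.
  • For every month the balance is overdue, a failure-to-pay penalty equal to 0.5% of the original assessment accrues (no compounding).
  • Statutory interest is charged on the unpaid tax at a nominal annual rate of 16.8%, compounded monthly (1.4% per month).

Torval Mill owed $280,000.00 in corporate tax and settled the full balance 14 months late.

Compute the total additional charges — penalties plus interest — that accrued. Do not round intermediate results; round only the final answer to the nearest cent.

Failure-to-file penalty: 4% × $280,000.00 = $11,200.00
Failure-to-pay penalty: 14 × 0.5% × $280,000.00 = $19,600.00
Interest: $280,000.00 × ((1 + 0.014)^14 − 1) = $280,000.00 × 0.2148744… = $60,164.8236…
Penalties + interest = $30,800.0000 + $60,164.8236… = $90,964.82

$90,964.82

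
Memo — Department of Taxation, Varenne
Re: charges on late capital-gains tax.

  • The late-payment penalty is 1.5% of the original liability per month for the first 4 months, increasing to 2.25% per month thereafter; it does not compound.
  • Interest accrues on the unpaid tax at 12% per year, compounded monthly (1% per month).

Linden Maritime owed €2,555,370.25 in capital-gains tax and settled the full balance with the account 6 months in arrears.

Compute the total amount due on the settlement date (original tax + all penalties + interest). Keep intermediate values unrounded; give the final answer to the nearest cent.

Penalty, months 1–4: 4 × 1.5% × €2,555,370.25 = €153,322.22…
Penalty, months 5–6: 2 × 2.25% × €2,555,370.25 = €114,991.66…
Interest: €2,555,370.25 × ((1 + 0.01)^6 − 1) = €2,555,370.25 × 0.0615202… = €157,206.7626…
Total = €2,555,370.25 + €268,313.8763… + €157,206.7626… = €2,980,890.89

€2,980,890.89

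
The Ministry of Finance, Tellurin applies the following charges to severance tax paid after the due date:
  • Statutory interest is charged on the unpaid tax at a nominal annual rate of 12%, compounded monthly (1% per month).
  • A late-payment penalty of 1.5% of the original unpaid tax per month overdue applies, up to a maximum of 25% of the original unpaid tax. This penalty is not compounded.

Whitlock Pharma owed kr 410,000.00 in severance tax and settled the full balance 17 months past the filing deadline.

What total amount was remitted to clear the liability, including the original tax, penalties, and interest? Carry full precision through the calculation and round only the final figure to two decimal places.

kr 588,064.82

Penalty (uncapped): 17 × 1.5% × kr 410,000.00 = kr 104,550.00; cap = 25% × kr 410,000.00 = kr 102,500.00 → penalty = kr 102,500.00
Interest: kr 410,000.00 × ((1 + 0.01)^17 − 1) = kr 410,000.00 × 0.1843044… = kr 75,564.8169…
Total = kr 410,000.00 + kr 102,500.0000 + kr 75,564.8169… = kr 588,064.82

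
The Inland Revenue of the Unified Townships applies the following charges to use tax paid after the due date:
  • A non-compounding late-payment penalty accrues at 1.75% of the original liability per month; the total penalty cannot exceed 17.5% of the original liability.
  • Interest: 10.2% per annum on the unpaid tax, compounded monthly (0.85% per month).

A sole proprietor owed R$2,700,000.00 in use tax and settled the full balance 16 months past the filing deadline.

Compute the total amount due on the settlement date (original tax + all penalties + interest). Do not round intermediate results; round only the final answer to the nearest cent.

Penalty (uncapped): 16 × 1.75% × R$2,700,000.00 = R$756,000.00; cap = 17.5% × R$2,700,000.00 = R$472,500.00 → penalty = R$472,500.00
Interest: R$2,700,000.00 × ((1 + 0.0085)^16 − 1) = R$2,700,000.00 × 0.1450236… = R$391,563.7399…
Total = R$2,700,000.00 + R$472,500.0000 + R$391,563.7399… = R$3,564,063.74

R$3,564,063.74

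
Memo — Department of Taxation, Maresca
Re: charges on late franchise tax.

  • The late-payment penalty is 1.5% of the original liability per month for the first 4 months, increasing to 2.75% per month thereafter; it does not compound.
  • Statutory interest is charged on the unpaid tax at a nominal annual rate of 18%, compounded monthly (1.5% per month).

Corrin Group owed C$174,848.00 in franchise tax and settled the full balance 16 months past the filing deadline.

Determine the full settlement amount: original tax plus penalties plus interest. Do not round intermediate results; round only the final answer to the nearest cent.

Penalty, months 1–4: 4 × 1.5% × C$174,848.00 = C$10,490.88
Penalty, months 5–16: 12 × 2.75% × C$174,848.00 = C$57,699.84
Interest: C$174,848.00 × ((1 + 0.015)^16 − 1) = C$174,848.00 × 0.2689855… = C$47,031.5850…
Total = C$174,848.00 + C$68,190.7200 + C$47,031.5850… = C$290,070.31

C$290,070.31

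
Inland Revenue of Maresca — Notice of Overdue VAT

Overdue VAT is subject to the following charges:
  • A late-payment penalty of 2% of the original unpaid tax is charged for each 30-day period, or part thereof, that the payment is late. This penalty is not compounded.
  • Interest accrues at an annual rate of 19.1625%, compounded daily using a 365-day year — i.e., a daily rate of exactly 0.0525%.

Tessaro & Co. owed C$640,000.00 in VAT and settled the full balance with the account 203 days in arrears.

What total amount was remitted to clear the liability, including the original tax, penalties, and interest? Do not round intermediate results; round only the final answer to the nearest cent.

C$801,555.36

Penalty periods: ⌈203/30⌉ = 7; penalty = 7 × 2% × C$640,000.00 = C$89,600.00
Interest: C$640,000.00 × ((1 + 0.000525)^203 − 1) = C$640,000.00 × 0.11243025… = C$71,955.3581…
Total = C$640,000.00 + C$89,600.0000 + C$71,955.3581… = C$801,555.36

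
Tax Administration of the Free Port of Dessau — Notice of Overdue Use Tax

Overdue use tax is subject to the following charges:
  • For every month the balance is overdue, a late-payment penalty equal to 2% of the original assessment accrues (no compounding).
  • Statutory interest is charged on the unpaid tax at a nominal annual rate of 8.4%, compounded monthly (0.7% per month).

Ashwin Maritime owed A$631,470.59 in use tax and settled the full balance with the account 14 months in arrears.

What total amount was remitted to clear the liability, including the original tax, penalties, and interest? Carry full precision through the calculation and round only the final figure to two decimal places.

Late-payment penalty: 14 × 2% × A$631,470.59 = A$176,811.77…
Interest: A$631,470.59 × ((1 + 0.007)^14 − 1) = A$631,470.59 × 0.1025863… = A$64,780.2247…
Total = A$631,470.59 + A$176,811.7652 + A$64,780.2247… = A$873,062.58

A$873,062.58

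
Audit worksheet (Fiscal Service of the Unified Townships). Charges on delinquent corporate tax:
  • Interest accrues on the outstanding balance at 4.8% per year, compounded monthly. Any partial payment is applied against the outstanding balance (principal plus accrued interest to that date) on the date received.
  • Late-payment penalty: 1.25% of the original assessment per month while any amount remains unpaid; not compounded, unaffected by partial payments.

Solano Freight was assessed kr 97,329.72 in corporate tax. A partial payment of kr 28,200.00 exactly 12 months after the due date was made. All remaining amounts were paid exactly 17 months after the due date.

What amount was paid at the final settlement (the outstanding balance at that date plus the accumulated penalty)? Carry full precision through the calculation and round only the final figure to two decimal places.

Monthly rate = 4.8% ÷ 12 = 0.4%
Balance at month 12: kr 97,329.7200 × (1 + 0.004)^12 = kr 102,105.7096…
After kr 28,200.00 payment: kr 102,105.7096… − kr 28,200.00 = kr 73,905.7096…
Balance at month 17: kr 73,905.7096… × (1 + 0.004)^5 = kr 75,395.6961…
Penalty: 17 × 1.25% × kr 97,329.72 = kr 20,682.57…
Final settlement = outstanding balance + penalty = kr 75,395.6961… + kr 20,682.57… = kr 96,078.26

kr 96,078.26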